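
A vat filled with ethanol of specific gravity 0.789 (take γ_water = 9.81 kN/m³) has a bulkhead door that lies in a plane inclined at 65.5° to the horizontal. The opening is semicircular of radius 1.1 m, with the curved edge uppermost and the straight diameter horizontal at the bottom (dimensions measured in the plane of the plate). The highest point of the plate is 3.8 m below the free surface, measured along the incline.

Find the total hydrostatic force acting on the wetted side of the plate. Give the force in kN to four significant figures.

γ = 0.789 × 9.81 = 7.74009 kN/m³.
Let θ = 65.5° be the plate's angle to the horizontal; measure y along the incline from where the plane meets the free surface. Vertical depth h = y·sinθ with sinθ = 0.909961.
The centroid lies 4r/(3π) = 0.466854 m above the diameter, so r − 4r/(3π) = 1.1 − 0.466854 = 0.633146 m below the topmost point, so y_c = 3.8 + 0.633146 = 4.43315 m and h_c = 4.43315 × 0.909961 = 4.03399 m.
A = πr²/2 = π × 1.1²/2 = 1.90066 m².
Resultant F = γ·h_c·A = 7.74009 × 4.03399 × 1.90066 = 59.3452 kN.

F ≈ 59.35 kN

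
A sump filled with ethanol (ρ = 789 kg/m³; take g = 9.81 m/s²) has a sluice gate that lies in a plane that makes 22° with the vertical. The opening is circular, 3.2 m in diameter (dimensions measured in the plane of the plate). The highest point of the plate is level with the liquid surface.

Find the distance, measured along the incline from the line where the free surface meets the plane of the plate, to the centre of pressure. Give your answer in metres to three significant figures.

γ = ρg = 789 × 9.81 / 1000 = 7.74009 kN/m³.
The plate makes 22° with the vertical, i.e. θ = 90° − 22° = 68° to the horizontal. Measuring y along the incline from the free-surface line, vertical depth h = y·sinθ with sinθ = 0.927184.
The centroid is at the centre, 1.6 m below the top of the plate, so y_c = 1.6 m and h_c = 1.6 × 0.927184 = 1.48349 m.
A = π(1.6)² = 8.04248 m².
Resultant F = γ·h_c·A = 7.74009 × 1.48349 × 8.04248 = 92.3465 kN.
I_c = πr⁴/4 = π × 1.6⁴/4 = 5.14719 m⁴.
Centre of pressure: y_p = y_c + I_c/(y_c·A) = 1.6 + 5.14719/(1.6 × 8.04248) = 1.6 + 0.4 = 2 m along the plane.

y_p = 2.00 m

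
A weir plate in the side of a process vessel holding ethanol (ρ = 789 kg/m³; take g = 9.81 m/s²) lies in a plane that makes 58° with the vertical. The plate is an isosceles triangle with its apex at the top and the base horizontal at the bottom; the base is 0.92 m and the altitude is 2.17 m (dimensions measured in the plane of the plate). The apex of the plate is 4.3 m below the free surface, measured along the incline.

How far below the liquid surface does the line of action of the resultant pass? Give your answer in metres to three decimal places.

h_p = 3.069 m

γ = ρg = 789 × 9.81 / 1000 = 7.74009 kN/m³.
The plate makes 58° with the vertical, i.e. θ = 90° − 58° = 32° to the horizontal. Measuring y along the incline from the free-surface line, vertical depth h = y·sinθ with sinθ = 0.529919.
With the apex up, the centroid sits 2h/3 = 2 × 2.17/3 = 1.44667 m below the apex, so y_c = 4.3 + 1.44667 = 5.74667 m and h_c = 5.74667 × 0.529919 = 3.04527 m.
A = ½ × 0.92 × 2.17 = 0.9982 m².
Resultant F = γ·h_c·A = 7.74009 × 3.04527 × 0.9982 = 23.5282 kN.
I_c = b·h³/36 = 0.92 × 2.17³/36 = 0.261135 m⁴.
Centre of pressure: y_p = y_c + I_c/(y_c·A) = 5.74667 + 0.261135/(5.74667 × 0.9982) = 5.74667 + 0.045523 = 5.79219 m along the plane.
Vertically, h_p = y_p·sinθ = 5.79219 × 0.529919 = 3.06939 m.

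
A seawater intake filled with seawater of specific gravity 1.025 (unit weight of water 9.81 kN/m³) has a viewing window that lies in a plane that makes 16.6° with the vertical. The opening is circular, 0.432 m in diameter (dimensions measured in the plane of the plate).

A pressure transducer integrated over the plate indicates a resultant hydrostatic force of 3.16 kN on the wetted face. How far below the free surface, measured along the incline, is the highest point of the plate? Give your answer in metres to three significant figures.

γ = 1.025 × 9.81 = 10.05525 kN/m³.
A = π(0.216)² = 0.146574 m².
From F = γ·h_c·A, the centroid depth is h_c = 3.16/(10.05525 × 0.146574) = 2.14406 m.
The plate makes 16.6° with the vertical, i.e. θ = 90° − 16.6° = 73.4° to the horizontal. Measuring y along the incline from the free-surface line, vertical depth h = y·sinθ with sinθ = 0.958323.
Along the incline, y_c = h_c/sinθ = 2.14406/0.958323 = 2.2373 m.
The centroid is at the centre, 0.216 m below the top of the plate, so the highest point sits at y_top = 2.2373 − 0.216 = 2.0213 m along the incline.

y_top ≈ 2.02 m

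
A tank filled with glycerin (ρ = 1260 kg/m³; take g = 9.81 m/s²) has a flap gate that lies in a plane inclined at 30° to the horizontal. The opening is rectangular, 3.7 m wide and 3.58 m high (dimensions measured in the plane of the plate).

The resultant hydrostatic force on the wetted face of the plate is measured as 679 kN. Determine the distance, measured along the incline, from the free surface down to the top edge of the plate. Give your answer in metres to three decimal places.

y_top ≈ 6.504 m

γ = ρg = 1260 × 9.81 / 1000 = 12.3606 kN/m³.
A = 3.7 × 3.58 = 13.246 m².
From F = γ·h_c·A, the centroid depth is h_c = 679/(12.3606 × 13.246) = 4.14711 m.
Let θ = 30° be the plate's angle to the horizontal; measure y along the incline from where the plane meets the free surface. Vertical depth h = y·sinθ with sinθ = 0.500000.
Along the incline, y_c = h_c/sinθ = 4.14711/0.500000 = 8.29422 m.
The centroid lies 3.58/2 = 1.79 m below the top edge, so the top edge sits at y_top = 8.29422 − 1.79 = 6.50422 m along the incline.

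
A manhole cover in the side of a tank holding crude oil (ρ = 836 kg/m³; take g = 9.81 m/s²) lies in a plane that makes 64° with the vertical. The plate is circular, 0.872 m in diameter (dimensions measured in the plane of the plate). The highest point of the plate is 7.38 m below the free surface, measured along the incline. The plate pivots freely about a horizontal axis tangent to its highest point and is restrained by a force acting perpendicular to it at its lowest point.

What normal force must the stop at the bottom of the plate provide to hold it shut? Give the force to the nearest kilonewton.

P ≈ 9 kN

γ = ρg = 836 × 9.81 / 1000 = 8.20116 kN/m³.
The plate makes 64° with the vertical, i.e. θ = 90° − 64° = 26° to the horizontal. Measuring y along the incline from the free-surface line, vertical depth h = y·sinθ with sinθ = 0.438371.
The centroid is at the centre, 0.436 m below the top of the plate, so y_c = 7.38 + 0.436 = 7.816 m and h_c = 7.816 × 0.438371 = 3.42631 m.
A = π(0.436)² = 0.597204 m².
Resultant F = γ·h_c·A = 8.20116 × 3.42631 × 0.597204 = 16.7813 kN.
I_c = πr⁴/4 = π × 0.436⁴/4 = 0.0283815 m⁴.
Centre of pressure: y_p = y_c + I_c/(y_c·A) = 7.816 + 0.0283815/(7.816 × 0.597204) = 7.816 + 0.00608034 = 7.82208 m along the plane.
The resultant acts 0.436 + 0.00608034 = 0.44208 m (along the plate) below the hinge at the top edge, so the moment about the hinge is M = F × 0.44208 = 16.7813 × 0.44208 = 7.41868 kN·m.
A normal force at the bottom, 0.872 m from the hinge, must supply this moment: P = 7.41868/0.872 = 8.50766 kN.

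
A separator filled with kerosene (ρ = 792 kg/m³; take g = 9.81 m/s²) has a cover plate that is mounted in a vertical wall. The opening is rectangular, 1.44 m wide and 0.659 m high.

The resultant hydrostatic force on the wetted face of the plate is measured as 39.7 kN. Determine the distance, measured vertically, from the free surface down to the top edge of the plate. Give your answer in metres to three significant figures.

d_top ≈ 5.06 m

γ = ρg = 792 × 9.81 / 1000 = 7.76952 kN/m³.
A = 1.44 × 0.659 = 0.94896 m².
From F = γ·h_c·A, the centroid depth is h_c = 39.7/(7.76952 × 0.94896) = 5.38454 m.
The centroid lies 0.659/2 = 0.3295 m below the top edge, so the top edge sits at h_top = 5.38454 − 0.3295 = 5.05504 m below the surface.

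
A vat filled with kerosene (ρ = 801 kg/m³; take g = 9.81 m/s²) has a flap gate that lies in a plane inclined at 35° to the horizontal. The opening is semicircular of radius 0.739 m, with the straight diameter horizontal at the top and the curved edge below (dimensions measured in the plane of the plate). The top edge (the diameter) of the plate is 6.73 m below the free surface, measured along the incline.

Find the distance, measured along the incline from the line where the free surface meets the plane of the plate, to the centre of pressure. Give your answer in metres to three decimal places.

y_p = 7.049 m

γ = ρg = 801 × 9.81 / 1000 = 7.85781 kN/m³.
Let θ = 35° be the plate's angle to the horizontal; measure y along the incline from where the plane meets the free surface. Vertical depth h = y·sinθ with sinθ = 0.573576.
The centroid of a semicircle lies 4r/(3π) = 0.313641 m from the diameter, here below the top edge, so y_c = 6.73 + 0.313641 = 7.04364 m and h_c = 7.04364 × 0.573576 = 4.04006 m.
A = πr²/2 = π × 0.739²/2 = 0.857845 m².
Resultant F = γ·h_c·A = 7.85781 × 4.04006 × 0.857845 = 27.2332 kN.
I_c = (π/8 − 8/(9π))·r⁴ = 0.109757 × 0.739⁴ = 0.0327348 m⁴.
Centre of pressure: y_p = y_c + I_c/(y_c·A) = 7.04364 + 0.0327348/(7.04364 × 0.857845) = 7.04364 + 0.00541756 = 7.04906 m along the plane.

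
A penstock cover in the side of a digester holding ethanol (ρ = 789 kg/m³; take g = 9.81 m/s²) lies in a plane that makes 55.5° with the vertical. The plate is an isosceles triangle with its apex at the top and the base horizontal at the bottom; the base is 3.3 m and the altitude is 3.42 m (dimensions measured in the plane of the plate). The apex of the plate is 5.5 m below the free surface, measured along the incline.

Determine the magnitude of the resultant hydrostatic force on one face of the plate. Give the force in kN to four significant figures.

F ≈ 192.5 kN

γ = ρg = 789 × 9.81 / 1000 = 7.74009 kN/m³.
The plate makes 55.5° with the vertical, i.e. θ = 90° − 55.5° = 34.5° to the horizontal. Measuring y along the incline from the free-surface line, vertical depth h = y·sinθ with sinθ = 0.566406.
With the apex up, the centroid sits 2h/3 = 2 × 3.42/3 = 2.28 m below the apex, so y_c = 5.5 + 2.28 = 7.78 m and h_c = 7.78 × 0.566406 = 4.40664 m.
A = ½ × 3.3 × 3.42 = 5.643 m².
Resultant F = γ·h_c·A = 7.74009 × 4.40664 × 5.643 = 192.47 kN.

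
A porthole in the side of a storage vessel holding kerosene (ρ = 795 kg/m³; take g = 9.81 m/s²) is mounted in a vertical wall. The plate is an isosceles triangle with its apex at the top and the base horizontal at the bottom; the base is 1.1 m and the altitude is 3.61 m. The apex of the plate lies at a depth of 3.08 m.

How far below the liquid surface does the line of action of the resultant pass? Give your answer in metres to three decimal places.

γ = ρg = 795 × 9.81 / 1000 = 7.79895 kN/m³.
With the apex up, the centroid sits 2h/3 = 2 × 3.61/3 = 2.40667 m below the apex, so the centroid depth is h_c = 3.08 + 2.40667 = 5.48667 m.
A = ½ × 1.1 × 3.61 = 1.9855 m².
Resultant F = γ·h_c·A = 7.79895 × 5.48667 × 1.9855 = 84.9601 kN.
I_c = b·h³/36 = 1.1 × 3.61³/36 = 1.43751 m⁴.
Centre of pressure: y_p = y_c + I_c/(y_c·A) = 5.48667 + 1.43751/(5.48667 × 1.9855) = 5.48667 + 0.131957 = 5.61863 m along the plane.

h_p = 5.619 m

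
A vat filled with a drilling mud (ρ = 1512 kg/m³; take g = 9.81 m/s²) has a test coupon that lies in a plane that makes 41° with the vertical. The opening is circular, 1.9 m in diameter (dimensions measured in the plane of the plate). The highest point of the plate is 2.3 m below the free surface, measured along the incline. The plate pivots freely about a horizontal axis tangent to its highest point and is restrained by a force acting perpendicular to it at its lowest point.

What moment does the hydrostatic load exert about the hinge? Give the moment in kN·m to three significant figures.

γ = ρg = 1512 × 9.81 / 1000 = 14.83272 kN/m³.
The plate makes 41° with the vertical, i.e. θ = 90° − 41° = 49° to the horizontal. Measuring y along the incline from the free-surface line, vertical depth h = y·sinθ with sinθ = 0.754710.
The centroid is at the centre, 0.95 m below the top of the plate, so y_c = 2.3 + 0.95 = 3.25 m and h_c = 3.25 × 0.754710 = 2.45281 m.
A = π(0.95)² = 2.83529 m².
Resultant F = γ·h_c·A = 14.83272 × 2.45281 × 2.83529 = 103.153 kN.
I_c = πr⁴/4 = π × 0.95⁴/4 = 0.639712 m⁴.
Centre of pressure: y_p = y_c + I_c/(y_c·A) = 3.25 + 0.639712/(3.25 × 2.83529) = 3.25 + 0.069423 = 3.31942 m along the plane.
The resultant acts 0.95 + 0.069423 = 1.01942 m (along the plate) below the hinge at the top edge, so the moment about the hinge is M = F × 1.01942 = 103.153 × 1.01942 = 105.156 kN·m.

M ≈ 105 kN·m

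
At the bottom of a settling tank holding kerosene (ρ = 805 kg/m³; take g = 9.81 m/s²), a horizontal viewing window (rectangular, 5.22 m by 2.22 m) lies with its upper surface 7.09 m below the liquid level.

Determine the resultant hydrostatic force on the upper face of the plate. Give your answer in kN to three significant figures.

F ≈ 649 kN

γ = ρg = 805 × 9.81 / 1000 = 7.89705 kN/m³.
The plate is horizontal, so pressure is uniform at p = γ·h = 7.89705 × 7.09 = 55.9901 kN/m².
A = 5.22 × 2.22 = 11.5884 m².
F = p·A = 55.9901 × 11.5884 = 648.836 kN.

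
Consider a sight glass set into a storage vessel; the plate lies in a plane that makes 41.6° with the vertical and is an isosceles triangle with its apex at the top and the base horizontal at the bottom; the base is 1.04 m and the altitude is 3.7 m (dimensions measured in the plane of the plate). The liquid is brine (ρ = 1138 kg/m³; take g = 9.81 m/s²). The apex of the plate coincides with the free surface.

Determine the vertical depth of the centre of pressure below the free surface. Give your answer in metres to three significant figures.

γ = ρg = 1138 × 9.81 / 1000 = 11.16378 kN/m³.
The plate makes 41.6° with the vertical, i.e. θ = 90° − 41.6° = 48.4° to the horizontal. Measuring y along the incline from the free-surface line, vertical depth h = y·sinθ with sinθ = 0.747798.
With the apex up, the centroid sits 2h/3 = 2 × 3.7/3 = 2.46667 m below the apex, so y_c = 2.46667 m and h_c = 2.46667 × 0.747798 = 1.84457 m.
A = ½ × 1.04 × 3.7 = 1.924 m².
Resultant F = γ·h_c·A = 11.16378 × 1.84457 × 1.924 = 39.6197 kN.
I_c = b·h³/36 = 1.04 × 3.7³/36 = 1.46331 m⁴.
Centre of pressure: y_p = y_c + I_c/(y_c·A) = 2.46667 + 1.46331/(2.46667 × 1.924) = 2.46667 + 0.308333 = 2.775 m along the plane.
Vertically, h_p = y_p·sinθ = 2.775 × 0.747798 = 2.07514 m.

h_p = 2.08 m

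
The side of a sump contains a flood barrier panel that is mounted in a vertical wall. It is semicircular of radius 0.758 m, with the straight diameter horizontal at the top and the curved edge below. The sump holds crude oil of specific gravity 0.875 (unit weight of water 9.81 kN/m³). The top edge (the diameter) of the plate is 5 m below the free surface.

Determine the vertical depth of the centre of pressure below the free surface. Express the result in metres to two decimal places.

h_p = 5.33 m

γ = 0.875 × 9.81 = 8.58375 kN/m³.
The centroid of a semicircle lies 4r/(3π) = 0.321705 m from the diameter, here below the top edge, so the centroid depth is h_c = 5 + 0.321705 = 5.3217 m.
A = πr²/2 = π × 0.758²/2 = 0.902523 m².
Resultant F = γ·h_c·A = 8.58375 × 5.3217 × 0.902523 = 41.2274 kN.
I_c = (π/8 − 8/(9π))·r⁴ = 0.109757 × 0.758⁴ = 0.0362334 m⁴.
Centre of pressure: y_p = y_c + I_c/(y_c·A) = 5.3217 + 0.0362334/(5.3217 × 0.902523) = 5.3217 + 0.00754398 = 5.32924 m along the plane.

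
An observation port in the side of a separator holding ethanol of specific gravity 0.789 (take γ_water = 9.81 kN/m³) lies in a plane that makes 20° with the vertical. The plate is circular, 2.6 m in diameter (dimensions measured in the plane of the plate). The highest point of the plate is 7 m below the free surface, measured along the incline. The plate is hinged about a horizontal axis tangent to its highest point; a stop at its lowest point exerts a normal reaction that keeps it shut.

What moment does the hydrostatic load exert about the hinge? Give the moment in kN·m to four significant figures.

γ = 0.789 × 9.81 = 7.74009 kN/m³.
The plate makes 20° with the vertical, i.e. θ = 90° − 20° = 70° to the horizontal. Measuring y along the incline from the free-surface line, vertical depth h = y·sinθ with sinθ = 0.939693.
The centroid is at the centre, 1.3 m below the top of the plate, so y_c = 7 + 1.3 = 8.3 m and h_c = 8.3 × 0.939693 = 7.79945 m.
A = π(1.3)² = 5.30929 m².
Resultant F = γ·h_c·A = 7.74009 × 7.79945 × 5.30929 = 320.514 kN.
I_c = πr⁴/4 = π × 1.3⁴/4 = 2.24318 m⁴.
Centre of pressure: y_p = y_c + I_c/(y_c·A) = 8.3 + 2.24318/(8.3 × 5.30929) = 8.3 + 0.0509037 = 8.3509 m along the plane.
The resultant acts 1.3 + 0.0509037 = 1.3509 m (along the plate) below the hinge at the top edge, so the moment about the hinge is M = F × 1.3509 = 320.514 × 1.3509 = 432.982 kN·m.

M ≈ 433.0 kN·m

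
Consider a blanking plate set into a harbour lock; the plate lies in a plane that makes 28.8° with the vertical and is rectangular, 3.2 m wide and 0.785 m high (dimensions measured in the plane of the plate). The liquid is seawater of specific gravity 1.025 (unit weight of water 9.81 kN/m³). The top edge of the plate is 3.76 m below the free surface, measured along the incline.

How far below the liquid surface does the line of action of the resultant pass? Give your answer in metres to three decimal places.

h_p = 3.650 m

γ = 1.025 × 9.81 = 10.05525 kN/m³.
The plate makes 28.8° with the vertical, i.e. θ = 90° − 28.8° = 61.2° to the horizontal. Measuring y along the incline from the free-surface line, vertical depth h = y·sinθ with sinθ = 0.876307.
The centroid lies 0.785/2 = 0.3925 m below the top edge, so y_c = 3.76 + 0.3925 = 4.1525 m and h_c = 4.1525 × 0.876307 = 3.63886 m.
A = 3.2 × 0.785 = 2.512 m².
Resultant F = γ·h_c·A = 10.05525 × 3.63886 × 2.512 = 91.9132 kN.
I_c = b·h³/12 = 3.2 × 0.785³/12 = 0.128996 m⁴.
Centre of pressure: y_p = y_c + I_c/(y_c·A) = 4.1525 + 0.128996/(4.1525 × 2.512) = 4.1525 + 0.0123665 = 4.16487 m along the plane.
Vertically, h_p = y_p·sinθ = 4.16487 × 0.876307 = 3.6497 m.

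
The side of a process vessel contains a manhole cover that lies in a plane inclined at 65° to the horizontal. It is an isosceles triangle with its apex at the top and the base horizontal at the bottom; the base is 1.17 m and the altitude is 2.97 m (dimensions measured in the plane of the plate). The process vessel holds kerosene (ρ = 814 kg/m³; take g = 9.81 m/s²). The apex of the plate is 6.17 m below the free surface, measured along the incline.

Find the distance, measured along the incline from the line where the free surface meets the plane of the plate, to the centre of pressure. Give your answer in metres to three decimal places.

y_p = 8.210 m

γ = ρg = 814 × 9.81 / 1000 = 7.98534 kN/m³.
Let θ = 65° be the plate's angle to the horizontal; measure y along the incline from where the plane meets the free surface. Vertical depth h = y·sinθ with sinθ = 0.906308.
With the apex up, the centroid sits 2h/3 = 2 × 2.97/3 = 1.98 m below the apex, so y_c = 6.17 + 1.98 = 8.15 m and h_c = 8.15 × 0.906308 = 7.38641 m.
A = ½ × 1.17 × 2.97 = 1.73745 m².
Resultant F = γ·h_c·A = 7.98534 × 7.38641 × 1.73745 = 102.48 kN.
I_c = b·h³/36 = 1.17 × 2.97³/36 = 0.851437 m⁴.
Centre of pressure: y_p = y_c + I_c/(y_c·A) = 8.15 + 0.851437/(8.15 × 1.73745) = 8.15 + 0.0601288 = 8.21013 m along the plane.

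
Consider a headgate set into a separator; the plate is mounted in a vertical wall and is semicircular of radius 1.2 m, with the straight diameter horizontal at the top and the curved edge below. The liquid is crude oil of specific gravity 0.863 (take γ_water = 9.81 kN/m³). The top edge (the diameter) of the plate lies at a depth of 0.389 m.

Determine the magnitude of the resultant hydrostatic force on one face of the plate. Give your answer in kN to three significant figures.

F ≈ 17.2 kN

γ = 0.863 × 9.81 = 8.46603 kN/m³.
The centroid of a semicircle lies 4r/(3π) = 0.509296 m from the diameter, here below the top edge, so the centroid depth is h_c = 0.389 + 0.509296 = 0.898296 m.
A = πr²/2 = π × 1.2²/2 = 2.26195 m².
Resultant F = γ·h_c·A = 8.46603 × 0.898296 × 2.26195 = 17.2021 kN.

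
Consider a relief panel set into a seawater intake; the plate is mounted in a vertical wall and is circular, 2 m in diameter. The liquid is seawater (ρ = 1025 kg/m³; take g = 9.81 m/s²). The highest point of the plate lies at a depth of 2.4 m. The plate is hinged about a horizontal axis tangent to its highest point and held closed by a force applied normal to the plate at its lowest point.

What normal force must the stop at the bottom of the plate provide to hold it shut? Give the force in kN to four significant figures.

γ = ρg = 1025 × 9.81 / 1000 = 10.05525 kN/m³.
The centroid is at the centre, 1 m below the top of the plate, so the centroid depth is h_c = 2.4 + 1 = 3.4 m.
A = π(1)² = 3.14159 m².
Resultant F = γ·h_c·A = 10.05525 × 3.4 × 3.14159 = 107.404 kN.
I_c = πr⁴/4 = π × 1⁴/4 = 0.785398 m⁴.
Centre of pressure: y_p = y_c + I_c/(y_c·A) = 3.4 + 0.785398/(3.4 × 3.14159) = 3.4 + 0.0735295 = 3.47353 m along the plane.
The resultant acts 1 + 0.0735295 = 1.07353 m (along the plate) below the hinge at the top edge, so the moment about the hinge is M = F × 1.07353 = 107.404 × 1.07353 = 115.301 kN·m.
A normal force at the bottom, 2 m from the hinge, must supply this moment: P = 115.301/2 = 57.6505 kN.

P ≈ 57.65 kN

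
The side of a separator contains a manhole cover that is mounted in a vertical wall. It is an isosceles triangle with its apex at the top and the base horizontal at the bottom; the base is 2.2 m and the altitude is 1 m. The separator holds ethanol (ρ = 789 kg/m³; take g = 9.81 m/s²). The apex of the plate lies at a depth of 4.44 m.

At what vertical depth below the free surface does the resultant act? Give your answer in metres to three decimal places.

h_p = 5.118 m

γ = ρg = 789 × 9.81 / 1000 = 7.74009 kN/m³.
With the apex up, the centroid sits 2h/3 = 2 × 1/3 = 0.666667 m below the apex, so the centroid depth is h_c = 4.44 + 0.666667 = 5.10667 m.
A = ½ × 2.2 × 1 = 1.1 m².
Resultant F = γ·h_c·A = 7.74009 × 5.10667 × 1.1 = 43.4787 kN.
I_c = b·h³/36 = 2.2 × 1³/36 = 0.0611111 m⁴.
Centre of pressure: y_p = y_c + I_c/(y_c·A) = 5.10667 + 0.0611111/(5.10667 × 1.1) = 5.10667 + 0.010879 = 5.11755 m along the plane.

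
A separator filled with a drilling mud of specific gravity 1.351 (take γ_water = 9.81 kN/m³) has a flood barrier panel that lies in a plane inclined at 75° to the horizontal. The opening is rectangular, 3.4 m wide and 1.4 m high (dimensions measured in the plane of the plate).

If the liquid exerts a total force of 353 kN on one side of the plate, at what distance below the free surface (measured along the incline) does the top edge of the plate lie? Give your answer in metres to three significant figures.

y_top ≈ 5.09 m

γ = 1.351 × 9.81 = 13.25331 kN/m³.
A = 3.4 × 1.4 = 4.76 m².
From F = γ·h_c·A, the centroid depth is h_c = 353/(13.25331 × 4.76) = 5.59556 m.
Let θ = 75° be the plate's angle to the horizontal; measure y along the incline from where the plane meets the free surface. Vertical depth h = y·sinθ with sinθ = 0.965926.
Along the incline, y_c = h_c/sinθ = 5.59556/0.965926 = 5.79295 m.
The centroid lies 1.4/2 = 0.7 m below the top edge, so the top edge sits at y_top = 5.79295 − 0.7 = 5.09295 m along the incline.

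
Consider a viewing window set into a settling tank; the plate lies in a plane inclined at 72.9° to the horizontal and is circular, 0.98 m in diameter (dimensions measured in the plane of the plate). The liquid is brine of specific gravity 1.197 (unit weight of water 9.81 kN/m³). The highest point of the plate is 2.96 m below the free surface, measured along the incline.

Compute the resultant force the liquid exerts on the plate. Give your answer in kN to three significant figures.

γ = 1.197 × 9.81 = 11.74257 kN/m³.
Let θ = 72.9° be the plate's angle to the horizontal; measure y along the incline from where the plane meets the free surface. Vertical depth h = y·sinθ with sinθ = 0.955793.
The centroid is at the centre, 0.49 m below the top of the plate, so y_c = 2.96 + 0.49 = 3.45 m and h_c = 3.45 × 0.955793 = 3.29749 m.
A = π(0.49)² = 0.754296 m².
Resultant F = γ·h_c·A = 11.74257 × 3.29749 × 0.754296 = 29.2071 kN.

F ≈ 29.2 kN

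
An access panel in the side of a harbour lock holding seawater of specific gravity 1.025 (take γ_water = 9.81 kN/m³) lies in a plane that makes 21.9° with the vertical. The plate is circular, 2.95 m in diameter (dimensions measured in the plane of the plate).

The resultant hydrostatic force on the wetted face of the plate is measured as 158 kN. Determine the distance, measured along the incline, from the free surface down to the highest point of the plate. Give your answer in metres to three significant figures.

γ = 1.025 × 9.81 = 10.05525 kN/m³.
A = π(1.475)² = 6.83493 m².
From F = γ·h_c·A, the centroid depth is h_c = 158/(10.05525 × 6.83493) = 2.29895 m.
The plate makes 21.9° with the vertical, i.e. θ = 90° − 21.9° = 68.1° to the horizontal. Measuring y along the incline from the free-surface line, vertical depth h = y·sinθ with sinθ = 0.927836.
Along the incline, y_c = h_c/sinθ = 2.29895/0.927836 = 2.47775 m.
The centroid is at the centre, 1.475 m below the top of the plate, so the highest point sits at y_top = 2.47775 − 1.475 = 1.00275 m along the incline.

y_top ≈ 1.00 m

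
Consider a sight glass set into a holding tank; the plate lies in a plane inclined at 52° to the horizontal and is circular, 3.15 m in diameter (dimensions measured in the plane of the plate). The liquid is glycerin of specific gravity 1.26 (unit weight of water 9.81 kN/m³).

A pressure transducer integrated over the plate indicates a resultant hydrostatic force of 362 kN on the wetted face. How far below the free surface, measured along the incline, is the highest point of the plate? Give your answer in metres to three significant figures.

γ = 1.26 × 9.81 = 12.3606 kN/m³.
A = π(1.575)² = 7.79311 m².
From F = γ·h_c·A, the centroid depth is h_c = 362/(12.3606 × 7.79311) = 3.75801 m.
Let θ = 52° be the plate's angle to the horizontal; measure y along the incline from where the plane meets the free surface. Vertical depth h = y·sinθ with sinθ = 0.788011.
Along the incline, y_c = h_c/sinθ = 3.75801/0.788011 = 4.76898 m.
The centroid is at the centre, 1.575 m below the top of the plate, so the highest point sits at y_top = 4.76898 − 1.575 = 3.19398 m along the incline.

y_top ≈ 3.19 m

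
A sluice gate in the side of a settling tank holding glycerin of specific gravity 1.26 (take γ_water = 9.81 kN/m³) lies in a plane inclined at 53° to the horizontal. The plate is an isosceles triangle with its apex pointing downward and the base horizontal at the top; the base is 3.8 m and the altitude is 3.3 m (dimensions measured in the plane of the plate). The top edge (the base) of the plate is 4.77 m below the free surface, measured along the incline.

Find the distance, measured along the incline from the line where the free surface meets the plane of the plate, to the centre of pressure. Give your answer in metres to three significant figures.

y_p = 5.97 m

γ = 1.26 × 9.81 = 12.3606 kN/m³.
Let θ = 53° be the plate's angle to the horizontal; measure y along the incline from where the plane meets the free surface. Vertical depth h = y·sinθ with sinθ = 0.798636.
With the apex down, the centroid sits h/3 = 3.3/3 = 1.1 m below the base (the top edge), so y_c = 4.77 + 1.1 = 5.87 m and h_c = 5.87 × 0.798636 = 4.68799 m.
A = ½ × 3.8 × 3.3 = 6.27 m².
Resultant F = γ·h_c·A = 12.3606 × 4.68799 × 6.27 = 363.324 kN.
I_c = b·h³/36 = 3.8 × 3.3³/36 = 3.79335 m⁴.
Centre of pressure: y_p = y_c + I_c/(y_c·A) = 5.87 + 3.79335/(5.87 × 6.27) = 5.87 + 0.103066 = 5.97307 m along the plane.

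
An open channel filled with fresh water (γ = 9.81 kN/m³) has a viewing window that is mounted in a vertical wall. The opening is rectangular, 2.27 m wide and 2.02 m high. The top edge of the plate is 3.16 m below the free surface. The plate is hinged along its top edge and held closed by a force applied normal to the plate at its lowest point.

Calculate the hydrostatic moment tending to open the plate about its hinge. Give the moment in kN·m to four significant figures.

γ = 9.81 kN/m³.
The centroid lies 2.02/2 = 1.01 m below the top edge, so the centroid depth is h_c = 3.16 + 1.01 = 4.17 m.
A = 2.27 × 2.02 = 4.5854 m².
Resultant F = γ·h_c·A = 9.81 × 4.17 × 4.5854 = 187.578 kN.
I_c = b·h³/12 = 2.27 × 2.02³/12 = 1.55919 m⁴.
Centre of pressure: y_p = y_c + I_c/(y_c·A) = 4.17 + 1.55919/(4.17 × 4.5854) = 4.17 + 0.0815428 = 4.25154 m along the plane.
The resultant acts 1.01 + 0.0815428 = 1.09154 m (along the plate) below the hinge at the top edge, so the moment about the hinge is M = F × 1.09154 = 187.578 × 1.09154 = 204.749 kN·m.

M ≈ 204.7 kN·m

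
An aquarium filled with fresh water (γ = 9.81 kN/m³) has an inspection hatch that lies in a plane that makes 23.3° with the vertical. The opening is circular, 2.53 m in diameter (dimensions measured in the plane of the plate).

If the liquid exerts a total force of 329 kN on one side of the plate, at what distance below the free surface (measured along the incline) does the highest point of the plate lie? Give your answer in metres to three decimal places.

y_top ≈ 5.998 m

γ = 9.81 kN/m³.
A = π(1.265)² = 5.02726 m².
From F = γ·h_c·A, the centroid depth is h_c = 329/(9.81 × 5.02726) = 6.67107 m.
The plate makes 23.3° with the vertical, i.e. θ = 90° − 23.3° = 66.7° to the horizontal. Measuring y along the incline from the free-surface line, vertical depth h = y·sinθ with sinθ = 0.918446.
Along the incline, y_c = h_c/sinθ = 6.67107/0.918446 = 7.26343 m.
The centroid is at the centre, 1.265 m below the top of the plate, so the highest point sits at y_top = 7.26343 − 1.265 = 5.99843 m along the incline.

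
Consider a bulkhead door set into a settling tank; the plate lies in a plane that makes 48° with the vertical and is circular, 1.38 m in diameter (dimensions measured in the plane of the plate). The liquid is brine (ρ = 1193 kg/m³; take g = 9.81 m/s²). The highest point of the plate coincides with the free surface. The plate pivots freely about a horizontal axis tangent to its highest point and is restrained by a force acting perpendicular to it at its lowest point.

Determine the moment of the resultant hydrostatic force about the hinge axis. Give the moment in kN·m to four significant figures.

γ = ρg = 1193 × 9.81 / 1000 = 11.70333 kN/m³.
The plate makes 48° with the vertical, i.e. θ = 90° − 48° = 42° to the horizontal. Measuring y along the incline from the free-surface line, vertical depth h = y·sinθ with sinθ = 0.669131.
The centroid is at the centre, 0.69 m below the top of the plate, so y_c = 0.69 m and h_c = 0.69 × 0.669131 = 0.4617 m.
A = π(0.69)² = 1.49571 m².
Resultant F = γ·h_c·A = 11.70333 × 0.4617 × 1.49571 = 8.08196 kN.
I_c = πr⁴/4 = π × 0.69⁴/4 = 0.178027 m⁴.
Centre of pressure: y_p = y_c + I_c/(y_c·A) = 0.69 + 0.178027/(0.69 × 1.49571) = 0.69 + 0.1725 = 0.8625 m along the plane.
The resultant acts 0.69 + 0.1725 = 0.8625 m (along the plate) below the hinge at the top edge, so the moment about the hinge is M = F × 0.8625 = 8.08196 × 0.8625 = 6.97069 kN·m.

M ≈ 6.971 kN·m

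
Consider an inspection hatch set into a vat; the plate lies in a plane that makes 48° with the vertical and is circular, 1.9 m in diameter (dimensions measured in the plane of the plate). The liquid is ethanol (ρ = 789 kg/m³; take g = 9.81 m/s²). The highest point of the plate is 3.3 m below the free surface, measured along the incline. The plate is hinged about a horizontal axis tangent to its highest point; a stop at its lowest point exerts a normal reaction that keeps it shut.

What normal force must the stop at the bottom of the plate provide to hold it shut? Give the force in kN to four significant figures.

P ≈ 32.95 kN

γ = ρg = 789 × 9.81 / 1000 = 7.74009 kN/m³.
The plate makes 48° with the vertical, i.e. θ = 90° − 48° = 42° to the horizontal. Measuring y along the incline from the free-surface line, vertical depth h = y·sinθ with sinθ = 0.669131.
The centroid is at the centre, 0.95 m below the top of the plate, so y_c = 3.3 + 0.95 = 4.25 m and h_c = 4.25 × 0.669131 = 2.84381 m.
A = π(0.95)² = 2.83529 m².
Resultant F = γ·h_c·A = 7.74009 × 2.84381 × 2.83529 = 62.4085 kN.
I_c = πr⁴/4 = π × 0.95⁴/4 = 0.639712 m⁴.
Centre of pressure: y_p = y_c + I_c/(y_c·A) = 4.25 + 0.639712/(4.25 × 2.83529) = 4.25 + 0.0530882 = 4.30309 m along the plane.
The resultant acts 0.95 + 0.0530882 = 1.00309 m (along the plate) below the hinge at the top edge, so the moment about the hinge is M = F × 1.00309 = 62.4085 × 1.00309 = 62.6013 kN·m.
A normal force at the bottom, 1.9 m from the hinge, must supply this moment: P = 62.6013/1.9 = 32.9481 kN.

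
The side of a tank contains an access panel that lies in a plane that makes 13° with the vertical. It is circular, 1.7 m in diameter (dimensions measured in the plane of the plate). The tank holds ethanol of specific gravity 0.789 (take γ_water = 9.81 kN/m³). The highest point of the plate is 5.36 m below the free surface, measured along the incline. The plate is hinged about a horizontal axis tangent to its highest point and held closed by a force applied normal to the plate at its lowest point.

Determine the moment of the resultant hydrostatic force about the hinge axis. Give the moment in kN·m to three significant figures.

M ≈ 93.5 kN·m

γ = 0.789 × 9.81 = 7.74009 kN/m³.
The plate makes 13° with the vertical, i.e. θ = 90° − 13° = 77° to the horizontal. Measuring y along the incline from the free-surface line, vertical depth h = y·sinθ with sinθ = 0.974370.
The centroid is at the centre, 0.85 m below the top of the plate, so y_c = 5.36 + 0.85 = 6.21 m and h_c = 6.21 × 0.974370 = 6.05084 m.
A = π(0.85)² = 2.2698 m².
Resultant F = γ·h_c·A = 7.74009 × 6.05084 × 2.2698 = 106.304 kN.
I_c = πr⁴/4 = π × 0.85⁴/4 = 0.409983 m⁴.
Centre of pressure: y_p = y_c + I_c/(y_c·A) = 6.21 + 0.409983/(6.21 × 2.2698) = 6.21 + 0.0290862 = 6.23909 m along the plane.
The resultant acts 0.85 + 0.0290862 = 0.879086 m (along the plate) below the hinge at the top edge, so the moment about the hinge is M = F × 0.879086 = 106.304 × 0.879086 = 93.4504 kN·m.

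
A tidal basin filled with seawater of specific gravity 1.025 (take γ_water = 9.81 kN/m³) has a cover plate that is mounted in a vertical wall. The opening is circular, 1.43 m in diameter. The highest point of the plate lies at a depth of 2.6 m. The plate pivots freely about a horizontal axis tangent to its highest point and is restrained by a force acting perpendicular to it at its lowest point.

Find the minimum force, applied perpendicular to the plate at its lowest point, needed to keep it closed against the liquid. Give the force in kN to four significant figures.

P ≈ 28.21 kN

γ = 1.025 × 9.81 = 10.05525 kN/m³.
The centroid is at the centre, 0.715 m below the top of the plate, so the centroid depth is h_c = 2.6 + 0.715 = 3.315 m.
A = π(0.715)² = 1.60606 m².
Resultant F = γ·h_c·A = 10.05525 × 3.315 × 1.60606 = 53.535 kN.
I_c = πr⁴/4 = π × 0.715⁴/4 = 0.205265 m⁴.
Centre of pressure: y_p = y_c + I_c/(y_c·A) = 3.315 + 0.205265/(3.315 × 1.60606) = 3.315 + 0.038554 = 3.35355 m along the plane.
The resultant acts 0.715 + 0.038554 = 0.753554 m (along the plate) below the hinge at the top edge, so the moment about the hinge is M = F × 0.753554 = 53.535 × 0.753554 = 40.3415 kN·m.
A normal force at the bottom, 1.43 m from the hinge, must supply this moment: P = 40.3415/1.43 = 28.2108 kN.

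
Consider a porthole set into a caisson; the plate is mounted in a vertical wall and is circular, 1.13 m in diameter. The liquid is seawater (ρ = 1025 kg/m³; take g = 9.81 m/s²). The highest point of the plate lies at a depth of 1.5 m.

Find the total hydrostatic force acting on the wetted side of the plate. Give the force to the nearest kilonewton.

F ≈ 21 kN

γ = ρg = 1025 × 9.81 / 1000 = 10.05525 kN/m³.
The centroid is at the centre, 0.565 m below the top of the plate, so the centroid depth is h_c = 1.5 + 0.565 = 2.065 m.
A = π(0.565)² = 1.00287 m².
Resultant F = γ·h_c·A = 10.05525 × 2.065 × 1.00287 = 20.8237 kN.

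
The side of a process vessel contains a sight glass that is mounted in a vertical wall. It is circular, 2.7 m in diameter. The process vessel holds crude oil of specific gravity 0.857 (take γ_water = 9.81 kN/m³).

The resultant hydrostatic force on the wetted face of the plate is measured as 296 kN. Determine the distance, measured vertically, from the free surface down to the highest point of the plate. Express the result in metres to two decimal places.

d_top ≈ 4.80 m

γ = 0.857 × 9.81 = 8.40717 kN/m³.
A = π(1.35)² = 5.72555 m².
From F = γ·h_c·A, the centroid depth is h_c = 296/(8.40717 × 5.72555) = 6.14929 m.
The centroid is at the centre, 1.35 m below the top of the plate, so the highest point sits at h_top = 6.14929 − 1.35 = 4.79929 m below the surface.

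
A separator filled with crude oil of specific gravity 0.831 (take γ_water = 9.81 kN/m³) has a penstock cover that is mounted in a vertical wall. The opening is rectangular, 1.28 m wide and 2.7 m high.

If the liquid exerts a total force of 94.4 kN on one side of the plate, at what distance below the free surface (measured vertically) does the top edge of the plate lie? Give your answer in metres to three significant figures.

γ = 0.831 × 9.81 = 8.15211 kN/m³.
A = 1.28 × 2.7 = 3.456 m².
From F = γ·h_c·A, the centroid depth is h_c = 94.4/(8.15211 × 3.456) = 3.35064 m.
The centroid lies 2.7/2 = 1.35 m below the top edge, so the top edge sits at h_top = 3.35064 − 1.35 = 2.00064 m below the surface.

d_top ≈ 2.00 m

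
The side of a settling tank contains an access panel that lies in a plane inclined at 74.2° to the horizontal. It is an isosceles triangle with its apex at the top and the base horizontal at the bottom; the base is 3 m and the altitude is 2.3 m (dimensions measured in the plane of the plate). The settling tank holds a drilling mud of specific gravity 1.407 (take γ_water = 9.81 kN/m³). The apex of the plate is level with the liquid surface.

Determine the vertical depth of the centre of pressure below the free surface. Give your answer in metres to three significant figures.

h_p = 1.66 m

γ = 1.407 × 9.81 = 13.80267 kN/m³.
Let θ = 74.2° be the plate's angle to the horizontal; measure y along the incline from where the plane meets the free surface. Vertical depth h = y·sinθ with sinθ = 0.962218.
With the apex up, the centroid sits 2h/3 = 2 × 2.3/3 = 1.53333 m below the apex, so y_c = 1.53333 m and h_c = 1.53333 × 0.962218 = 1.4754 m.
A = ½ × 3 × 2.3 = 3.45 m².
Resultant F = γ·h_c·A = 13.80267 × 1.4754 × 3.45 = 70.2574 kN.
I_c = b·h³/36 = 3 × 2.3³/36 = 1.01392 m⁴.
Centre of pressure: y_p = y_c + I_c/(y_c·A) = 1.53333 + 1.01392/(1.53333 × 3.45) = 1.53333 + 0.191668 = 1.725 m along the plane.
Vertically, h_p = y_p·sinθ = 1.725 × 0.962218 = 1.65983 m.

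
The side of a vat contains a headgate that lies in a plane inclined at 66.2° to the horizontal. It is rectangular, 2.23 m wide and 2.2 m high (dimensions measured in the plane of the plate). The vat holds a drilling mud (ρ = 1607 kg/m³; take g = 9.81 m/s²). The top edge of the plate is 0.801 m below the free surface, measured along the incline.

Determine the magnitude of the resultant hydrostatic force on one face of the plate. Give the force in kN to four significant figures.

γ = ρg = 1607 × 9.81 / 1000 = 15.76467 kN/m³.
Let θ = 66.2° be the plate's angle to the horizontal; measure y along the incline from where the plane meets the free surface. Vertical depth h = y·sinθ with sinθ = 0.914960.
The centroid lies 2.2/2 = 1.1 m below the top edge, so y_c = 0.801 + 1.1 = 1.901 m and h_c = 1.901 × 0.914960 = 1.73934 m.
A = 2.23 × 2.2 = 4.906 m².
Resultant F = γ·h_c·A = 15.76467 × 1.73934 × 4.906 = 134.523 kN.

F ≈ 134.5 kN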